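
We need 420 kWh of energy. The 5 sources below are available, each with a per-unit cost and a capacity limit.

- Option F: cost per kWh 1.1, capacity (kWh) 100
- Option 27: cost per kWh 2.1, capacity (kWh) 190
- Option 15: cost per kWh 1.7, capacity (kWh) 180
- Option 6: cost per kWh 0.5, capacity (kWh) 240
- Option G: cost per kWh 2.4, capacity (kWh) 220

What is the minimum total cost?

Cheapest first:
Take 240 from Option 6 at 0.5 → need 180 more.
Option F (1.1): use full 100 → 80 kWh to go.
Option 15 at 1.7: take 80 of its 180 → requirement met.
Option 27, Option G: unused.
Cost = 240×0.5 + 100×1.1 + 80×1.7 = 366.

366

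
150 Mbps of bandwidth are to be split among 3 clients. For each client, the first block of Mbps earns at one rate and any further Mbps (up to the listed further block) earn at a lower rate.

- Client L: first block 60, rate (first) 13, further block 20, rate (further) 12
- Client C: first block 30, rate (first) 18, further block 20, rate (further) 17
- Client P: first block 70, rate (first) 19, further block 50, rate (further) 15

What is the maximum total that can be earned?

Order all 6 blocks by rate: Client P/tier1 19 > Client C/tier1 18 > Client C/tier2 17 > Client P/tier2 15 > Client L/tier1 13 > Client L/tier2 12.
Client P/tier1 (19): +70 — 80 left.
Client C tier1 at 18: fill all 30 — 50 left.
Client C/tier2 (17): +20 — 30 left.
Client P/tier2: +30 of 50 at 15; pool empty.
Total = 19×70 + 18×30 + 17×20 + 15×30 = 2660.

2660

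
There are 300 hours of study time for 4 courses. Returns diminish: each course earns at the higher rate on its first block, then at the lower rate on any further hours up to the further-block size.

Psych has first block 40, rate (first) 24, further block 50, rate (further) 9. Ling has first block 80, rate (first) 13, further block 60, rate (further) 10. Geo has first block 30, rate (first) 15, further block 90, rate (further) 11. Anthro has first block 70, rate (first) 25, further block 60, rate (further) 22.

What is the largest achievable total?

5740

Rank every tier by rate: Anthro/first 25 > Psych/first 24 > Anthro/second 22 > Geo/first 15 > Ling/first 13 > Geo/second 11 > Ling/second 10 > Psych/second 9.
Anthro/first (25): +70 ; 230 left.
Fill Psych first block (40 at 24) ; 190 left.
Anthro/second (22): +60 ; 130 left.
Geo/first (15): +30 ; 100 left.
Fill Ling first block (80 at 13) ; 20 left.
20 remain; put them into Geo second at 11.
Total = 25×70 + 24×40 + 22×60 + 15×30 + 13×80 + 11×20 = 5740.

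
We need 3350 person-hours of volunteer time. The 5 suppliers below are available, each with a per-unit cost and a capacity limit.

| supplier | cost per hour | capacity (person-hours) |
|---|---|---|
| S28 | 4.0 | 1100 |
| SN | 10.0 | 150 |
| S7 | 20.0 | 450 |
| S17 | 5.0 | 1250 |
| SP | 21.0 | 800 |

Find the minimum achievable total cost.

29550

Use suppliers in increasing cost order.
S28 at 4.0: take all 1100 person-hours → 2250 still needed.
Take 1250 from S17 at 5.0 → need 1000 more.
SN (10.0): use full 150 → 850 person-hours to go.
S7 at 20.0: take all 450 person-hours → 400 still needed.
Take 400 from SP at 21.0 to finish.
Cost = 1100×4.0 + 1250×5.0 + 150×10.0 + 450×20.0 + 400×21.0 = 29550.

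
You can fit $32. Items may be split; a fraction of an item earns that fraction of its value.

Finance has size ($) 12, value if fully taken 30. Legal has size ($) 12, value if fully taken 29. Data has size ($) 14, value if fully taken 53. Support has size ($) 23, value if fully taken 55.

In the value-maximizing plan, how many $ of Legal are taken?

6

Rank by value-to-size ratio: Data 53/14≈3.79, Finance 30/12≈2.5, Legal 29/12≈2.42, Support 55/23≈2.39.
All 14 $ of Data fit (value 53) — 18 remain.
Take all of Finance (12 $, value 30) — 6 $ left.
Only 6 $ remain; take 6/12 of Legal for value 29×6/12 = 14.5.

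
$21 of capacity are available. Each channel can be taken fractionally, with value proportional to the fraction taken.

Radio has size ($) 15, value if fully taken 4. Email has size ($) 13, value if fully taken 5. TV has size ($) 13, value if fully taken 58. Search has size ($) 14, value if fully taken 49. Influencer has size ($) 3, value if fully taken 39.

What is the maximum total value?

Sort by value density: Influencer 39/3≈13, TV 58/13≈4.46, Search 49/14≈3.5, Email 5/13≈0.385, Radio 4/15≈0.267.
Take all of Influencer (3 $, value 39) → 18 $ left.
All 13 $ of TV fit (value 58) → 5 remain.
5 $ left: a 5/14 share of Search gives 49×5/14 = 17.5.
Total value = 114.5.

114.5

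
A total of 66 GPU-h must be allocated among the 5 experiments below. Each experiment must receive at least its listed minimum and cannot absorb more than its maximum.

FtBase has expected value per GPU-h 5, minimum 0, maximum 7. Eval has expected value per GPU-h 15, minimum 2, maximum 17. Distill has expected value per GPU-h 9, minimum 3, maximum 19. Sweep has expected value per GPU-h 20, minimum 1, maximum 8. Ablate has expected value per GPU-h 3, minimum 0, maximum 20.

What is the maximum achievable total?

Meeting every minimum uses 0+2+3+1+0 = 6 GPU-h, leaving 60.
Highest expected value per GPU-h first: Sweep 20 > Eval 15 > Distill 9 > FtBase 5 > Ablate 3.
Sweep: +7 to 8 (cap) → 53 left.
Eval: +15 to 17 (cap) → 38 left.
Distill: +16 to 19 (cap) → 22 left.
FtBase: +7 to 7 (cap) → 15 left.
Ablate: +15 (room for 20) → 15. Pool exhausted.
Total = 5×7 + 15×17 + 9×19 + 20×8 + 3×15 = 666.

666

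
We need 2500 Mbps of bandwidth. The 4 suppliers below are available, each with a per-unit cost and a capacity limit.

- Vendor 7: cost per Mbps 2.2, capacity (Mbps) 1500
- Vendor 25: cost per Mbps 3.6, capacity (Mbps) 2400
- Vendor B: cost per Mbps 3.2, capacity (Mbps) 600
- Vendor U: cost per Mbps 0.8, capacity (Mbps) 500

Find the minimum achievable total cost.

5300

Fill from the cheapest supplier first.
Vendor U (0.8): use full 500 ; 2000 Mbps to go.
Vendor 7 (2.2): use full 1500 ; 500 Mbps to go.
Vendor B (3.2): take the remaining 500 ; done.
Vendor 25: unused.
Cost = 500×0.8 + 1500×2.2 + 500×3.2 = 5300.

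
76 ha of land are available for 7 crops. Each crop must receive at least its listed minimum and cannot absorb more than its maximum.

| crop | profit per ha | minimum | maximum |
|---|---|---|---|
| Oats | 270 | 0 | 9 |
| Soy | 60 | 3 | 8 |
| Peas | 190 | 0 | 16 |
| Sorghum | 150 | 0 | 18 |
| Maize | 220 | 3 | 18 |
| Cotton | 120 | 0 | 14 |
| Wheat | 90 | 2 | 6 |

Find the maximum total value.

13690

Meeting every minimum uses 0+3+0+0+3+0+2 = 8 ha, leaving 68.
Highest profit per ha first: Oats 270 > Maize 220 > Peas 190 > Sorghum 150 > Cotton 120 > Wheat 90 > Soy 60.
Give Oats 9 more to hit its cap of 9 ; 59 left.
Maize: +15 to 18 (cap) ; 44 left.
Give Peas 16 more to hit its cap of 16 ; 28 left.
Sorghum: +18 to 18 (cap) ; 10 left.
Cotton has room for 14 more but only 10 remain, so it gets 10.
Total = 270×9 + 60×3 + 190×16 + 150×18 + 220×18 + 120×10 + 90×2 = 13690.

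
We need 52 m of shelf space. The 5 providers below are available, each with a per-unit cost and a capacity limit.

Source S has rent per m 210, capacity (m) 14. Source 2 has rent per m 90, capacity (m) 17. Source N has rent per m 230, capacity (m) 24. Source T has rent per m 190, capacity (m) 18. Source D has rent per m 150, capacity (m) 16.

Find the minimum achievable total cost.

Cheapest first:
Source 2 (90): use full 17 — 35 m to go.
Source D (150): use full 16 — 19 m to go.
Source T at 190: take all 18 m — 1 still needed.
Take 1 from Source S at 210 to finish.
Source N: unused.
Cost = 17×90 + 16×150 + 18×190 + 1×210 = 7560.

7560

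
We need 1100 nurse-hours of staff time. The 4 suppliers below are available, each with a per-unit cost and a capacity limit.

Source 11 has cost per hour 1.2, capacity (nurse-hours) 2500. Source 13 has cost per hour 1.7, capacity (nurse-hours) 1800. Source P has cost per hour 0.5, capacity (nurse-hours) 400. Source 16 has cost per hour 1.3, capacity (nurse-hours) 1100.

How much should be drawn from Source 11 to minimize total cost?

Cheapest first:
Source P (0.5): use full 400 — 700 nurse-hours to go.
Source 11 at 1.2: take 700 of its 2500 — requirement met.
Source 16, Source 13: unused.

700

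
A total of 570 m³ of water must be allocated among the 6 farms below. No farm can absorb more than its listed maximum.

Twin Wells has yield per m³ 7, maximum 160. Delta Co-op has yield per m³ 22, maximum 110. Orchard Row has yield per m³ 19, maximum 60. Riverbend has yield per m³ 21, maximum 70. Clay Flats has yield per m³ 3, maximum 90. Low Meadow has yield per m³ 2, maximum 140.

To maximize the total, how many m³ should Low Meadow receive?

80

Rank by yield per m³: Delta Co-op 22 > Riverbend 21 > Orchard Row 19 > Twin Wells 7 > Clay Flats 3 > Low Meadow 2.
Delta Co-op: +110 to 110 (cap) — 460 left.
Give Riverbend 70 to hit its cap of 70 — 390 left.
Give Orchard Row 60 to hit its cap of 60 — 330 left.
Twin Wells: +160 to 160 (cap) — 170 left.
Give Clay Flats 90 to hit its cap of 90 — 80 left.
Low Meadow: +80 (room for 140) → 80. Pool exhausted.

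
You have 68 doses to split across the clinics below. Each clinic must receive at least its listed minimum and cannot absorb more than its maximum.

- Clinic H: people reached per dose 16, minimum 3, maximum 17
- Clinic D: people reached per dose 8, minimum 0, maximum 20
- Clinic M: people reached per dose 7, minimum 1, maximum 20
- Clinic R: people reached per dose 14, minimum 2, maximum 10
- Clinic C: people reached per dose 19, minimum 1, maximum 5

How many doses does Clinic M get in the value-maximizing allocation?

16

Meeting every minimum uses 3+0+1+2+1 = 7 doses, leaving 61.
Order the clinics by people reached per dose: Clinic C 19 > Clinic H 16 > Clinic R 14 > Clinic D 8 > Clinic M 7.
Clinic C takes 4 more to reach its cap of 5 — 57 left.
Clinic H: +14 to 17 (cap) — 43 left.
Clinic R takes 8 more to reach its cap of 10 — 35 left.
Clinic D takes 20 more to reach its cap of 20 — 15 left.
Clinic M has room for 19 more but only 15 remain, so it gets 16.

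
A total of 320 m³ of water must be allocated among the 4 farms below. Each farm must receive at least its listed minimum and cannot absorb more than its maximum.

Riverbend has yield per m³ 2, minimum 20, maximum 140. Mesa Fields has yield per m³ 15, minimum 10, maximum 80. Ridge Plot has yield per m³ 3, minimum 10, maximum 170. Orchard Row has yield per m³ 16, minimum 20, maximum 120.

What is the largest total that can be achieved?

3460

Meeting every minimum uses 20+10+10+20 = 60 m³, leaving 260.
Highest yield per m³ first: Orchard Row 16 > Mesa Fields 15 > Ridge Plot 3 > Riverbend 2.
Orchard Row takes 100 more to reach its cap of 120 — 160 left.
Mesa Fields takes 70 more to reach its cap of 80 — 90 left.
Ridge Plot: +90 (room for 160) → 100. Pool exhausted.
Total = 2×20 + 15×80 + 3×100 + 16×120 = 3460.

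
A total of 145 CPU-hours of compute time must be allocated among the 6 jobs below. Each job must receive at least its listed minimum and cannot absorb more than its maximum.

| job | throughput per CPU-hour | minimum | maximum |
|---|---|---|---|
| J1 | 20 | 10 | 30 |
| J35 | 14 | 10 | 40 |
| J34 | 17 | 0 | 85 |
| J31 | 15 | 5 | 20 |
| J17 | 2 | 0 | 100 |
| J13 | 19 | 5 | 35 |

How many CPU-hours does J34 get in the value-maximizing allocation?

Meeting every minimum uses 10+10+0+5+0+5 = 30 CPU-hours, leaving 115.
Order the jobs by throughput per CPU-hour: J1 20 > J13 19 > J34 17 > J31 15 > J35 14 > J17 2.
J1 takes 20 more to reach its cap of 30 — 95 left.
J13: +30 to 35 (cap) — 65 left.
J34: +65 (room for 85) → 65. Pool exhausted.

65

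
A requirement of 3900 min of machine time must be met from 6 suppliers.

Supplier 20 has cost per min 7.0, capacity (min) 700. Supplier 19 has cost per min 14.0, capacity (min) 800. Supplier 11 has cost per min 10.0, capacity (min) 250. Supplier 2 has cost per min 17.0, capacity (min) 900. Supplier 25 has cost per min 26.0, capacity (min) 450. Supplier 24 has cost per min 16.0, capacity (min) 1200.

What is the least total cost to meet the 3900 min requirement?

Use suppliers in increasing cost order.
Take 700 from Supplier 20 at 7.0 → need 3200 more.
Supplier 11 (10.0): use full 250 → 2950 min to go.
Take 800 from Supplier 19 at 14.0 → need 2150 more.
Supplier 24 at 16.0: take all 1200 min → 950 still needed.
Take 900 from Supplier 2 at 17.0 → need 50 more.
Supplier 25 (26.0): take the remaining 50 → done.
Cost = 700×7.0 + 250×10.0 + 800×14.0 + 1200×16.0 + 900×17.0 + 50×26.0 = 54400.

54400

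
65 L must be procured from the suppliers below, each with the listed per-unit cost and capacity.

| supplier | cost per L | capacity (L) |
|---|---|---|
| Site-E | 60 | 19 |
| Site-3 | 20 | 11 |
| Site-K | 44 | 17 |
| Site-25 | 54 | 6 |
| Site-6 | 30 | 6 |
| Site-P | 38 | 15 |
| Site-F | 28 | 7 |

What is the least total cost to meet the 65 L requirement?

2418

Fill from the cheapest supplier first.
Site-3 (20): use full 11 — 54 L to go.
Site-F at 28: take all 7 L — 47 still needed.
Site-6 (30): use full 6 — 41 L to go.
Site-P at 38: take all 15 L — 26 still needed.
Take 17 from Site-K at 44 — need 9 more.
Site-25 (54): use full 6 — 3 L to go.
Site-E at 60: take 3 of its 19 — requirement met.
Cost = 11×20 + 7×28 + 6×30 + 15×38 + 17×44 + 6×54 + 3×60 = 2418.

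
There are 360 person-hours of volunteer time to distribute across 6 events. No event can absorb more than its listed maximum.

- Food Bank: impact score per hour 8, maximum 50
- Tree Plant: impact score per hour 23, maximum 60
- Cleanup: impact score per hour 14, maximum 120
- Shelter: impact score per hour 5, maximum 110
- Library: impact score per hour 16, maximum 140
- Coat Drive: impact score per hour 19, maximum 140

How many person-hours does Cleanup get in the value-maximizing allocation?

Highest impact score per hour first: Tree Plant 23 > Coat Drive 19 > Library 16 > Cleanup 14 > Food Bank 8 > Shelter 5.
Give Tree Plant 60 to hit its cap of 60 — 300 left.
Coat Drive takes 140 to reach its cap of 140 — 160 left.
Library: +140 to 140 (cap) — 20 left.
Only 20 left; Cleanup takes them to reach 20.

20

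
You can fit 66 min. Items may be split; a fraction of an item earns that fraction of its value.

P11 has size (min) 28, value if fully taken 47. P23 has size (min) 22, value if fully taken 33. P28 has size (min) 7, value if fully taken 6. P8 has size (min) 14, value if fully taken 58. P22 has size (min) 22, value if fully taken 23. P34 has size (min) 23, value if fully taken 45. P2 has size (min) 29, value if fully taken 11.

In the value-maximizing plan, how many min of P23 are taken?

Best value per unit of size first: P8 58/14≈4.14, P34 45/23≈1.96, P11 47/28≈1.68, P23 33/22≈1.5, P22 23/22≈1.05, P28 6/7≈0.857, P2 11/29≈0.379.
Take all of P8 (14 min, value 58) — 52 min left.
Take all of P34 (23 min, value 45) — 29 min left.
P11: take in full, 28 min for value 47 — 1 left.
1 min left: a 1/22 share of P23 gives 33×1/22 = 1.5.

1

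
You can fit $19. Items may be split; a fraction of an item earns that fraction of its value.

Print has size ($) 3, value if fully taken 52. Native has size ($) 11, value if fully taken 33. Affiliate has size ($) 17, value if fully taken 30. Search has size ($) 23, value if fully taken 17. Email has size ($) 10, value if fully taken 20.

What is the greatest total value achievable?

Rank by value-to-size ratio: Print 52/3≈17.3, Native 33/11≈3, Email 20/10≈2, Affiliate 30/17≈1.76, Search 17/23≈0.739.
Print: take in full, 3 $ for value 52 — 16 left.
All 11 $ of Native fit (value 33) — 5 remain.
Fill the last 5 $ with part of Email: 5/10 of it earns 10.
Total value = 95.

95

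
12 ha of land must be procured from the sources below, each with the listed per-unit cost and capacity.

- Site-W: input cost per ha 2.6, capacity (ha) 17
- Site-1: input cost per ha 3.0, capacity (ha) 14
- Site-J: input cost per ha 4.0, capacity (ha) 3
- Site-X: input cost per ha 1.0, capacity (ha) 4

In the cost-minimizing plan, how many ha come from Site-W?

8

Fill from the cheapest source first.
Site-X (1.0): use full 4 → 8 ha to go.
Site-W (2.6): take the remaining 8 → done.
Site-1, Site-J: unused.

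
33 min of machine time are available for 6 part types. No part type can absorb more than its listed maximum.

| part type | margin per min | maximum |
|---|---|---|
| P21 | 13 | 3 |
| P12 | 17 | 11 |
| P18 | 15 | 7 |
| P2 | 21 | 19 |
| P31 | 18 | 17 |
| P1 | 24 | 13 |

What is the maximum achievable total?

729

Highest margin per min first: P1 24 > P2 21 > P31 18 > P12 17 > P18 15 > P21 13.
P1 takes 13 to reach its cap of 13 → 20 left.
Give P2 19 to hit its cap of 19 → 1 left.
Only 1 left; P31 takes them to reach 1.
Total = 21×19 + 18×1 + 24×13 = 729.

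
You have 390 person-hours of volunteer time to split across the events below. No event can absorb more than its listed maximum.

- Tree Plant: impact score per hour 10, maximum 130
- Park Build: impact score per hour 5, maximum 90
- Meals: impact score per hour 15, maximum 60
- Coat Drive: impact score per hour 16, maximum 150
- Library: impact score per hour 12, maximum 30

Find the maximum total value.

Order the events by impact score per hour: Coat Drive 16 > Meals 15 > Library 12 > Tree Plant 10 > Park Build 5.
Coat Drive: +150 to 150 (cap) ; 240 left.
Meals: +60 to 60 (cap) ; 180 left.
Library: +30 to 30 (cap) ; 150 left.
Tree Plant: +130 to 130 (cap) ; 20 left.
Park Build: +20 (room for 90) → 20. Pool exhausted.
Total = 10×130 + 5×20 + 15×60 + 16×150 + 12×30 = 5060.

5060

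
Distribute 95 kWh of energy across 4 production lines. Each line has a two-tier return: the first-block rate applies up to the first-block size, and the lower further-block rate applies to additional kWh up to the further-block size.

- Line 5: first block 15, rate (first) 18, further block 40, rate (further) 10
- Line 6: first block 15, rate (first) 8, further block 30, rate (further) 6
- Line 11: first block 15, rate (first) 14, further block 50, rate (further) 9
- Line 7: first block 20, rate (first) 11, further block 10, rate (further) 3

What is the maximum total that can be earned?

Rank every tier by rate: Line 5/T1 18 > Line 11/T1 14 > Line 7/T1 11 > Line 5/T2 10 > Line 11/T2 9 > Line 6/T1 8 > Line 6/T2 6 > Line 7/T2 3.
Line 5/T1 (18): +15 — 80 left.
Line 11 T1 at 14: fill all 15 — 65 left.
Line 7 T1 at 11: fill all 20 — 45 left.
Line 5 T2 at 10: fill all 40 — 5 left.
5 remain; put them into Line 11 T2 at 9.
Total = 18×15 + 14×15 + 11×20 + 10×40 + 9×5 = 1145.

1145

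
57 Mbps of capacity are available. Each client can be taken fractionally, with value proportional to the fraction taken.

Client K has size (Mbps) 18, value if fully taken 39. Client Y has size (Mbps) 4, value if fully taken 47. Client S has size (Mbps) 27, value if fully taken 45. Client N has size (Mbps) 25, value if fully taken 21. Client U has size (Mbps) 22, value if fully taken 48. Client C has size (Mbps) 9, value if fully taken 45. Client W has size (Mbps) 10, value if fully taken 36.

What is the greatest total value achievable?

202

Rank by value-to-size ratio: Client Y 47/4≈11.8, Client C 45/9≈5, Client W 36/10≈3.6, Client U 48/22≈2.18, Client K 39/18≈2.17, Client S 45/27≈1.67, Client N 21/25≈0.84.
All 4 Mbps of Client Y fit (value 47) — 53 remain.
Take all of Client C (9 Mbps, value 45) — 44 Mbps left.
All 10 Mbps of Client W fit (value 36) — 34 remain.
Take all of Client U (22 Mbps, value 48) — 12 Mbps left.
Only 12 Mbps remain; take 12/18 of Client K for value 39×12/18 = 26.
Total value = 202.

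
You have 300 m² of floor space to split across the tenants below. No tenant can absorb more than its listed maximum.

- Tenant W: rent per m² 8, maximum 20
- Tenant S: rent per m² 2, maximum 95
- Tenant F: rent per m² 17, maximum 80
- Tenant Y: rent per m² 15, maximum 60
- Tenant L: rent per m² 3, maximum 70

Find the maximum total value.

Highest rent per m² first: Tenant F 17 > Tenant Y 15 > Tenant W 8 > Tenant L 3 > Tenant S 2.
Give Tenant F 80 to hit its cap of 80 ; 220 left.
Tenant Y takes 60 to reach its cap of 60 ; 160 left.
Tenant W: +20 to 20 (cap) ; 140 left.
Tenant L takes 70 to reach its cap of 70 ; 70 left.
Tenant S has room for 95 but only 70 remain, so it gets 70.
Total = 8×20 + 2×70 + 17×80 + 15×60 + 3×70 = 2770.

2770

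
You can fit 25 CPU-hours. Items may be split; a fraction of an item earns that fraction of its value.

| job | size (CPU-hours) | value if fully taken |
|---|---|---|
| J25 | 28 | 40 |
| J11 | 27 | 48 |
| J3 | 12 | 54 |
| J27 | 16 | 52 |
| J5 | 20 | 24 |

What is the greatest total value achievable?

96.25

Best value per unit of size first: J3 54/12≈4.5, J27 52/16≈3.25, J11 48/27≈1.78, J25 40/28≈1.43, J5 24/20≈1.2.
J3: take in full, 12 CPU-hours for value 54 → 13 left.
Only 13 CPU-hours remain; take 13/16 of J27 for value 52×13/16 = 42.25.
Total value = 96.25.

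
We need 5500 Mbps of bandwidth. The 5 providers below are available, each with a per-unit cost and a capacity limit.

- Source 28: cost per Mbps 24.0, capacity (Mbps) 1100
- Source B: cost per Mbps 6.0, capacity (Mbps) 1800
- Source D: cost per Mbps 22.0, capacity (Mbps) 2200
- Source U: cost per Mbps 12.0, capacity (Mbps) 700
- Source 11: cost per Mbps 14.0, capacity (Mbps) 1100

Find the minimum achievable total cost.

Cheapest first:
Source B at 6.0: take all 1800 Mbps → 3700 still needed.
Source U (12.0): use full 700 → 3000 Mbps to go.
Source 11 (14.0): use full 1100 → 1900 Mbps to go.
Take 1900 from Source D at 22.0 to finish.
Source 28: unused.
Cost = 1800×6.0 + 700×12.0 + 1100×14.0 + 1900×22.0 = 76400.

76400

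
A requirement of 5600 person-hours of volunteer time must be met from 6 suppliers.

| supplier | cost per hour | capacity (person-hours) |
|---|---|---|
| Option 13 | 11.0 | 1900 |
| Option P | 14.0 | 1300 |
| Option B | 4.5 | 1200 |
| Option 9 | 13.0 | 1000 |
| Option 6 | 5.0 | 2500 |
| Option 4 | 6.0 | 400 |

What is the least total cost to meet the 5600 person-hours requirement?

36800

Cheapest first:
Take 1200 from Option B at 4.5 → need 4400 more.
Take 2500 from Option 6 at 5.0 → need 1900 more.
Option 4 at 6.0: take all 400 person-hours → 1500 still needed.
Take 1500 from Option 13 at 11.0 to finish.
Option 9, Option P: unused.
Cost = 1200×4.5 + 2500×5.0 + 400×6.0 + 1500×11.0 = 36800.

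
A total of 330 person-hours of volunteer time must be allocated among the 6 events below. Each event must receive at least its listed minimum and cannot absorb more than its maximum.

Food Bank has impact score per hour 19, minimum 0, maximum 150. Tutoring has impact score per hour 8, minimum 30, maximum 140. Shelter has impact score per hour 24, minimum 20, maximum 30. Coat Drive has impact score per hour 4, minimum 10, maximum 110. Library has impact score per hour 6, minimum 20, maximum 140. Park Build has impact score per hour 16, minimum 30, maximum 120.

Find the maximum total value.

5410

Meeting every minimum uses 0+30+20+10+20+30 = 110 person-hours, leaving 220.
Order the events by impact score per hour: Shelter 24 > Food Bank 19 > Park Build 16 > Tutoring 8 > Library 6 > Coat Drive 4.
Give Shelter 10 more to hit its cap of 30 — 210 left.
Give Food Bank 150 more to hit its cap of 150 — 60 left.
Only 60 left; Park Build takes them to reach 90.
Total = 19×150 + 8×30 + 24×30 + 4×10 + 6×20 + 16×90 = 5410.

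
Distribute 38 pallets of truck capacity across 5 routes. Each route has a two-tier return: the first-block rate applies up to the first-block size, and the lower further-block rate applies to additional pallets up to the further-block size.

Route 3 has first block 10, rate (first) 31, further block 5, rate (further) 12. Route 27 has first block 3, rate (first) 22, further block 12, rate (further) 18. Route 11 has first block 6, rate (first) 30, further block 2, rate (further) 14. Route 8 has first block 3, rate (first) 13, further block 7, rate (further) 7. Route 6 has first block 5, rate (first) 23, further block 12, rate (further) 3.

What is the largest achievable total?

Rank every tier by rate: Route 3/T1 31 > Route 11/T1 30 > Route 6/T1 23 > Route 27/T1 22 > Route 27/T2 18 > Route 11/T2 14 > Route 8/T1 13 > Route 3/T2 12 > Route 8/T2 7 > Route 6/T2 3.
Route 3 T1 at 31: fill all 10 — 28 left.
Route 11/T1 (30): +6 — 22 left.
Fill Route 6 T1 block (5 at 23) — 17 left.
Fill Route 27 T1 block (3 at 22) — 14 left.
Fill Route 27 T2 block (12 at 18) — 2 left.
Route 11/T2 (14): +2 — 0 left.
Total = 31×10 + 30×6 + 23×5 + 22×3 + 18×12 + 14×2 = 915.

915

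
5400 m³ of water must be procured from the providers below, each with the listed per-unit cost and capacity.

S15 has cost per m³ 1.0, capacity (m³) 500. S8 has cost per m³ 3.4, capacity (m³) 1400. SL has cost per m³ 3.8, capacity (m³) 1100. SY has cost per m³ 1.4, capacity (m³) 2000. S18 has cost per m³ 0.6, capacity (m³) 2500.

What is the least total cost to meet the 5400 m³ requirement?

Cheapest first:
S18 (0.6): use full 2500 → 2900 m³ to go.
S15 at 1.0: take all 500 m³ → 2400 still needed.
SY (1.4): use full 2000 → 400 m³ to go.
S8 at 3.4: take 400 of its 1400 → requirement met.
SL: unused.
Cost = 2500×0.6 + 500×1.0 + 2000×1.4 + 400×3.4 = 6160.

6160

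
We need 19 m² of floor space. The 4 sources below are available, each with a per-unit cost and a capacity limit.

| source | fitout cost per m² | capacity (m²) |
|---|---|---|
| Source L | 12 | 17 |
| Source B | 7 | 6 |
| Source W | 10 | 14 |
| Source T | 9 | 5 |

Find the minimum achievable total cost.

Fill from the cheapest source first.
Take 6 from Source B at 7 → need 13 more.
Source T (9): use full 5 → 8 m² to go.
Take 8 from Source W at 10 to finish.
Source L: unused.
Cost = 6×7 + 5×9 + 8×10 = 167.

167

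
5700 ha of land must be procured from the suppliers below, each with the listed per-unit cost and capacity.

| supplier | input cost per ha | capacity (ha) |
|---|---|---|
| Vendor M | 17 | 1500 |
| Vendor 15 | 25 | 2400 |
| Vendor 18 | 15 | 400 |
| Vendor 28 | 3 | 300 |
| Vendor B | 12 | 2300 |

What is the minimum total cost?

Cheapest first:
Vendor 28 (3): use full 300 → 5400 ha to go.
Vendor B (12): use full 2300 → 3100 ha to go.
Vendor 18 (15): use full 400 → 2700 ha to go.
Vendor M (17): use full 1500 → 1200 ha to go.
Vendor 15 at 25: take 1200 of its 2400 → requirement met.
Cost = 300×3 + 2300×12 + 400×15 + 1500×17 + 1200×25 = 90000.

90000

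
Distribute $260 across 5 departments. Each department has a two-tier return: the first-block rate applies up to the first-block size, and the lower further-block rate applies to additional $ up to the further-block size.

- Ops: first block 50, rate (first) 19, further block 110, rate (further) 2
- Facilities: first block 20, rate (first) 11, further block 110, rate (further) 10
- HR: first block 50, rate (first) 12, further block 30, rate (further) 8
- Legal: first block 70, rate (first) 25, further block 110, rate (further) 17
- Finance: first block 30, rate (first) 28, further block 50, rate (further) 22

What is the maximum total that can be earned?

Rank every tier by rate: Finance/T1 28 > Legal/T1 25 > Finance/T2 22 > Ops/T1 19 > Legal/T2 17 > HR/T1 12 > Facilities/T1 11 > Facilities/T2 10 > HR/T2 8 > Ops/T2 2.
Finance/T1 (28): +30 → 230 left.
Legal/T1 (25): +70 → 160 left.
Fill Finance T2 block (50 at 22) → 110 left.
Ops/T1 (19): +50 → 60 left.
Legal/T2: +60 of 110 at 17; pool empty.
Total = 28×30 + 25×70 + 22×50 + 19×50 + 17×60 = 5660.

5660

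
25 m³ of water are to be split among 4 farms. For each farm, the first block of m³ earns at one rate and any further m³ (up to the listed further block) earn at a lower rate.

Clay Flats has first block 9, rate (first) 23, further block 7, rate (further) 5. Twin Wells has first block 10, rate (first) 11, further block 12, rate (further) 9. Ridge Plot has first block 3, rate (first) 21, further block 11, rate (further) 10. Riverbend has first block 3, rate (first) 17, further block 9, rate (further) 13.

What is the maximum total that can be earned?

Rank every tier by rate: Clay Flats/T1 23 > Ridge Plot/T1 21 > Riverbend/T1 17 > Riverbend/T2 13 > Twin Wells/T1 11 > Ridge Plot/T2 10 > Twin Wells/T2 9 > Clay Flats/T2 5.
Clay Flats/T1 (23): +9 ; 16 left.
Ridge Plot T1 at 21: fill all 3 ; 13 left.
Riverbend T1 at 17: fill all 3 ; 10 left.
Riverbend T2 at 13: fill all 9 ; 1 left.
Twin Wells T1 at 11: only 1 left, fill 1.
Total = 23×9 + 21×3 + 17×3 + 13×9 + 11×1 = 449.

449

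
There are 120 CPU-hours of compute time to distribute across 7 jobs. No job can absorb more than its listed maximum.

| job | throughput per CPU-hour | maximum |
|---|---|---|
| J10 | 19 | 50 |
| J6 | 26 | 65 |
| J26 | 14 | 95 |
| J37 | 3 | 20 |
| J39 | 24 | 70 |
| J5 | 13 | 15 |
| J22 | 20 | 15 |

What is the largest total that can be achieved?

Order the jobs by throughput per CPU-hour: J6 26 > J39 24 > J22 20 > J10 19 > J26 14 > J5 13 > J37 3.
J6 takes 65 to reach its cap of 65 ; 55 left.
J39 has room for 70 but only 55 remain, so it gets 55.
Total = 26×65 + 24×55 = 3010.

3010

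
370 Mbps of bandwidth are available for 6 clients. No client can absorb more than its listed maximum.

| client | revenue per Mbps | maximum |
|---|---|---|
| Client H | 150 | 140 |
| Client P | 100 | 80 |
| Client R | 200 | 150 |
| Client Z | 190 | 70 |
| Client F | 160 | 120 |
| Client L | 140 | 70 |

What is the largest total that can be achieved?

67000

Rank by revenue per Mbps: Client R 200 > Client Z 190 > Client F 160 > Client H 150 > Client L 140 > Client P 100.
Give Client R 150 to hit its cap of 150 — 220 left.
Client Z takes 70 to reach its cap of 70 — 150 left.
Give Client F 120 to hit its cap of 120 — 30 left.
Only 30 left; Client H takes them to reach 30.
Total = 150×30 + 200×150 + 190×70 + 160×120 = 67000.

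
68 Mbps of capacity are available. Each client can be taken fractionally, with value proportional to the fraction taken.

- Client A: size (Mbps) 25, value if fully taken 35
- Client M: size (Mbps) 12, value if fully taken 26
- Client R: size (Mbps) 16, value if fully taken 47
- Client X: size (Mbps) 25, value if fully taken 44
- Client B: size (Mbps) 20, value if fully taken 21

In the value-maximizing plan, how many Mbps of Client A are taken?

Best value per unit of size first: Client R 47/16≈2.94, Client M 26/12≈2.17, Client X 44/25≈1.76, Client A 35/25≈1.4, Client B 21/20≈1.05.
Take all of Client R (16 Mbps, value 47) — 52 Mbps left.
All 12 Mbps of Client M fit (value 26) — 40 remain.
All 25 Mbps of Client X fit (value 44) — 15 remain.
15 Mbps left: a 15/25 share of Client A gives 35×15/25 = 21.

15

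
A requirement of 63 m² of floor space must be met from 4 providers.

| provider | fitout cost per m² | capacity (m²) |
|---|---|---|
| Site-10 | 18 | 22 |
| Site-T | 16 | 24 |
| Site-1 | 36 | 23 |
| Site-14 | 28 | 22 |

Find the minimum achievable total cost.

1256

Cheapest first:
Take 24 from Site-T at 16 ; need 39 more.
Site-10 (18): use full 22 ; 17 m² to go.
Site-14 (28): take the remaining 17 ; done.
Site-1: unused.
Cost = 24×16 + 22×18 + 17×28 = 1256.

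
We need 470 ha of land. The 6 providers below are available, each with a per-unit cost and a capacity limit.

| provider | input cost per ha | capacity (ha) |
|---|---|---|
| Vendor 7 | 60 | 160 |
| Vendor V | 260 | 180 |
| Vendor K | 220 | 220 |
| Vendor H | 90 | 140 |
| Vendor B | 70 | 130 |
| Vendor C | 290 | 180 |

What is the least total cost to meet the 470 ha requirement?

Fill from the cheapest provider first.
Take 160 from Vendor 7 at 60 → need 310 more.
Vendor B at 70: take all 130 ha → 180 still needed.
Vendor H at 90: take all 140 ha → 40 still needed.
Vendor K at 220: take 40 of its 220 → requirement met.
Vendor V, Vendor C: unused.
Cost = 160×60 + 130×70 + 140×90 + 40×220 = 40100.

40100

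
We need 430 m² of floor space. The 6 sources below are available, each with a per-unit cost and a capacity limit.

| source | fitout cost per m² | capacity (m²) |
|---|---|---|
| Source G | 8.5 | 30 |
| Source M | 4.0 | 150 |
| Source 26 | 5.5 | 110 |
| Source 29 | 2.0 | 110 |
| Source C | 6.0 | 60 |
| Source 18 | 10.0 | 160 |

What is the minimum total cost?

1785

Use sources in increasing cost order.
Source 29 (2.0): use full 110 ; 320 m² to go.
Take 150 from Source M at 4.0 ; need 170 more.
Source 26 at 5.5: take all 110 m² ; 60 still needed.
Take 60 from Source C at 6.0 ; need 0 more.
Source G, Source 18: unused.
Cost = 110×2.0 + 150×4.0 + 110×5.5 + 60×6.0 = 1785.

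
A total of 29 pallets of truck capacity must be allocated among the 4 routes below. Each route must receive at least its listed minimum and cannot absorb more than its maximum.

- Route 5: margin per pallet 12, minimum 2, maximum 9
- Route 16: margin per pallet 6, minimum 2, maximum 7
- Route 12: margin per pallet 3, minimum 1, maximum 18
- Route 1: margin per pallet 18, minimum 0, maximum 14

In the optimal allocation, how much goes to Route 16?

Meeting every minimum uses 2+2+1+0 = 5 pallets, leaving 24.
Highest margin per pallet first: Route 1 18 > Route 5 12 > Route 16 6 > Route 12 3.
Give Route 1 14 more to hit its cap of 14 — 10 left.
Route 5: +7 to 9 (cap) — 3 left.
Route 16: +3 (room for 5) → 5. Pool exhausted.

5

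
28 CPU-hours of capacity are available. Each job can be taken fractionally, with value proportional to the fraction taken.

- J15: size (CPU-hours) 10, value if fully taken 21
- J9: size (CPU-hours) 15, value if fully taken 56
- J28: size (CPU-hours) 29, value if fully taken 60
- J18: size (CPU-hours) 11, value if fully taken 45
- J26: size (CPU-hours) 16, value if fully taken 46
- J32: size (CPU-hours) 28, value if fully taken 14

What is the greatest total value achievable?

106.75

Best value per unit of size first: J18 45/11≈4.09, J9 56/15≈3.73, J26 46/16≈2.88, J15 21/10≈2.1, J28 60/29≈2.07, J32 14/28≈0.5.
All 11 CPU-hours of J18 fit (value 45) — 17 remain.
All 15 CPU-hours of J9 fit (value 56) — 2 remain.
Only 2 CPU-hours remain; take 2/16 of J26 for value 46×2/16 = 5.75.
Total value = 106.75.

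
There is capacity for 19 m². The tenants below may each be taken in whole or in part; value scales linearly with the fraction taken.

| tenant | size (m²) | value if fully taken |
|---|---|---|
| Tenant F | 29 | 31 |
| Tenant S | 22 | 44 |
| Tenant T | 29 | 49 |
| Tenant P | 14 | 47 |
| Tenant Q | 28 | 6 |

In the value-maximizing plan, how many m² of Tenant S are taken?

Rank by value-to-size ratio: Tenant P 47/14≈3.36, Tenant S 44/22≈2, Tenant T 49/29≈1.69, Tenant F 31/29≈1.07, Tenant Q 6/28≈0.214.
Take all of Tenant P (14 m², value 47) — 5 m² left.
Fill the last 5 m² with part of Tenant S: 5/22 of it earns 10.

5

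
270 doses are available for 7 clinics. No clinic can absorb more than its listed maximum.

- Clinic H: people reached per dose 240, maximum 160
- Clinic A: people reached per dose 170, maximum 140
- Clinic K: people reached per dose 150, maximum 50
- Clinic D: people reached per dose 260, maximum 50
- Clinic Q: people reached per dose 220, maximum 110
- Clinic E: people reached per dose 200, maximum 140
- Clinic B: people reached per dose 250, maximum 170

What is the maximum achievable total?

Highest people reached per dose first: Clinic D 260 > Clinic B 250 > Clinic H 240 > Clinic Q 220 > Clinic E 200 > Clinic A 170 > Clinic K 150.
Clinic D takes 50 to reach its cap of 50 — 220 left.
Clinic B takes 170 to reach its cap of 170 — 50 left.
Clinic H: +50 (room for 160) → 50. Pool exhausted.
Total = 240×50 + 260×50 + 250×170 = 67500.

67500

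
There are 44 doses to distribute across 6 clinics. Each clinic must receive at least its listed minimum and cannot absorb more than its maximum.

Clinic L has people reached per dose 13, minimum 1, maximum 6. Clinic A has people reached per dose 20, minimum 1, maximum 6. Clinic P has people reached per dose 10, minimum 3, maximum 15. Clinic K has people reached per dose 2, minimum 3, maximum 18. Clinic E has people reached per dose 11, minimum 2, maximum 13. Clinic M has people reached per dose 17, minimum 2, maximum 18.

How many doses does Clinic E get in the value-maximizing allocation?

8

Meeting every minimum uses 1+1+3+3+2+2 = 12 doses, leaving 32.
Order the clinics by people reached per dose: Clinic A 20 > Clinic M 17 > Clinic L 13 > Clinic E 11 > Clinic P 10 > Clinic K 2.
Clinic A takes 5 more to reach its cap of 6 — 27 left.
Clinic M takes 16 more to reach its cap of 18 — 11 left.
Give Clinic L 5 more to hit its cap of 6 — 6 left.
Only 6 left; Clinic E takes them to reach 8.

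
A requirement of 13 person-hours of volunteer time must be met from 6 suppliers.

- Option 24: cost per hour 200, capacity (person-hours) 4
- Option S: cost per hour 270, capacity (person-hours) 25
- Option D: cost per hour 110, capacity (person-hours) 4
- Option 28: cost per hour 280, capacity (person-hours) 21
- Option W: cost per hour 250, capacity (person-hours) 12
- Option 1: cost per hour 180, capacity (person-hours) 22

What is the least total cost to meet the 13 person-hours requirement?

Fill from the cheapest supplier first.
Option D (110): use full 4 — 9 person-hours to go.
Take 9 from Option 1 at 180 to finish.
Option 24, Option W, Option S, Option 28: unused.
Cost = 4×110 + 9×180 = 2060.

2060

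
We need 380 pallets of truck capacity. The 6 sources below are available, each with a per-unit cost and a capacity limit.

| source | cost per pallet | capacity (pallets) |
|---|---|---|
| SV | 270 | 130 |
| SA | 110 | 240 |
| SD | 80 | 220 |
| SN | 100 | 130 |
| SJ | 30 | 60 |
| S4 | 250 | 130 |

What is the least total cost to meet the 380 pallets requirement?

Use sources in increasing cost order.
SJ (30): use full 60 — 320 pallets to go.
SD (80): use full 220 — 100 pallets to go.
SN (100): take the remaining 100 — done.
SA, S4, SV: unused.
Cost = 60×30 + 220×80 + 100×100 = 29400.

29400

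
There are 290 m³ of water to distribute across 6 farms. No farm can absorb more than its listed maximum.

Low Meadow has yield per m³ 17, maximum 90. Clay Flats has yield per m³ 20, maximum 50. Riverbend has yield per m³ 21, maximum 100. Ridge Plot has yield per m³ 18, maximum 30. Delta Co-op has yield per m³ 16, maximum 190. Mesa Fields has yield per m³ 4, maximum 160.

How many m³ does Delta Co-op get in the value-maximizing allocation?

20

Rank by yield per m³: Riverbend 21 > Clay Flats 20 > Ridge Plot 18 > Low Meadow 17 > Delta Co-op 16 > Mesa Fields 4.
Riverbend: +100 to 100 (cap) — 190 left.
Clay Flats: +50 to 50 (cap) — 140 left.
Ridge Plot: +30 to 30 (cap) — 110 left.
Low Meadow takes 90 to reach its cap of 90 — 20 left.
Delta Co-op: +20 (room for 190) → 20. Pool exhausted.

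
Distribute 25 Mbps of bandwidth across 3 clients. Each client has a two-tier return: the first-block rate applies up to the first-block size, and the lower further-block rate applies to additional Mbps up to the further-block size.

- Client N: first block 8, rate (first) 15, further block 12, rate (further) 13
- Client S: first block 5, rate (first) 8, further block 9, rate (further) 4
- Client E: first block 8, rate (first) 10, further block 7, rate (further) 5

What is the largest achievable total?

Order all 6 blocks by rate: Client N/T1 15 > Client N/T2 13 > Client E/T1 10 > Client S/T1 8 > Client E/T2 5 > Client S/T2 4.
Client N/T1 (15): +8 — 17 left.
Fill Client N T2 block (12 at 13) — 5 left.
Client E/T1: +5 of 8 at 10; pool empty.
Total = 15×8 + 13×12 + 10×5 = 326.

326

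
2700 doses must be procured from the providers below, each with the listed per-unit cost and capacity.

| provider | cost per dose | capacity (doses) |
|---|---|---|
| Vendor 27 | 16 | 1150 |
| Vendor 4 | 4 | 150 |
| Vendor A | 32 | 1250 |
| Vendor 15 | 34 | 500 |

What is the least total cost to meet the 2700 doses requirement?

Cheapest first:
Vendor 4 at 4: take all 150 doses → 2550 still needed.
Vendor 27 at 16: take all 1150 doses → 1400 still needed.
Take 1250 from Vendor A at 32 → need 150 more.
Take 150 from Vendor 15 at 34 to finish.
Cost = 150×4 + 1150×16 + 1250×32 + 150×34 = 64100.

64100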